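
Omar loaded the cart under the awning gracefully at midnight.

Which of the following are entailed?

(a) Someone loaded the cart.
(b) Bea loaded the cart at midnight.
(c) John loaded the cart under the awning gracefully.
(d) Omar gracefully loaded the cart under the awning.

(a), (d)

(a) Entailed — the original entails any weakening of itself; this just drops 'gracefully', 'under the awning', 'at midnight' and generalizes the agent.
(b) Not entailed — the passage has Omar loading the cart, not Bea.
(c) Not entailed — the passage has Omar loading the cart, not John.
(d) Entailed — the original entails any weakening of itself; this just drops 'at midnight'.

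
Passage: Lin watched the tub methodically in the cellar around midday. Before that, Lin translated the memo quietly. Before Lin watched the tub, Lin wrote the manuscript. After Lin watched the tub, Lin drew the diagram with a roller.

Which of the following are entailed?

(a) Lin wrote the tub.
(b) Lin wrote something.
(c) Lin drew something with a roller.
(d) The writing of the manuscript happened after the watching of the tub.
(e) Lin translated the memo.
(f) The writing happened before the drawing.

(a) Not entailed — Lin wrote the manuscript, not the tub; the tub belongs to the watching event.
(b) Entailed — this follows by dropping conjuncts from the writing event's description.
(c) Entailed — generalizing the patient leaves a sub-description the original still satisfies.
(d) Not entailed — the narrative places the writing before the watching, not after.
(e) Entailed — the original entails any weakening of itself; this just drops 'quietly'.
(f) Entailed — the narrative places the writing before the drawing.

(b), (c), (e), (f)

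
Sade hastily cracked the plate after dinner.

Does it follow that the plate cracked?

yes

'Sade cracked the plate' is the causative; it entails the inchoative 'the plate cracked'.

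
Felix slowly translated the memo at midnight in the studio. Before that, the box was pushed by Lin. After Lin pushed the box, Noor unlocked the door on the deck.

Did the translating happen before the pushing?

no

The narrative orders the pushing before the translating.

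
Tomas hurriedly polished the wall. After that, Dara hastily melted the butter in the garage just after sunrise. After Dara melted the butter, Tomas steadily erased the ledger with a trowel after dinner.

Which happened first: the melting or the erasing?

The connectives place the melting before the erasing.

the melting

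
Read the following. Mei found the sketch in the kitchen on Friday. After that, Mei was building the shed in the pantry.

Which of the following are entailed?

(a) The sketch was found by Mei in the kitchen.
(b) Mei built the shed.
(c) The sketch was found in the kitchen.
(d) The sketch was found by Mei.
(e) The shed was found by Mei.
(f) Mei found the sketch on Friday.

(a), (c), (d), (f)

(a) Entailed — the original entails any weakening of itself; this just drops 'on Friday'.
(b) Not entailed — 'was building' is progressive on an accomplishment; it does not entail the completed 'built'.
(c) Entailed — the original entails any weakening of itself; this just drops 'on Friday' and generalizes the agent.
(d) Entailed — dropping 'on Friday', 'in the kitchen' leaves a sub-description the original still satisfies.
(e) Not entailed — Mei found the sketch, not the shed; the shed belongs to the building event.
(f) Entailed — the original entails any weakening of itself; this just drops 'in the kitchen'.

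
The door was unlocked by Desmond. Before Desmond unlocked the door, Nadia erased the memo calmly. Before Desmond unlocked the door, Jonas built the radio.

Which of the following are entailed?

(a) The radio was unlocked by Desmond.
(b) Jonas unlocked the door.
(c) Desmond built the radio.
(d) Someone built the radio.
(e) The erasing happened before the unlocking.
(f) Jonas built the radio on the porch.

(a) Not entailed — Desmond unlocked the door, not the radio; the radio belongs to the building event.
(b) Not entailed — the passage has Desmond unlocking the door, not Jonas.
(c) Not entailed — the passage has Jonas building the radio, not Desmond.
(d) Entailed — the original entails any weakening of itself; this just generalizes the agent.
(e) Entailed — the narrative places the erasing before the unlocking.
(f) Not entailed — 'on the porch' adds information not in the original event.

(d), (e)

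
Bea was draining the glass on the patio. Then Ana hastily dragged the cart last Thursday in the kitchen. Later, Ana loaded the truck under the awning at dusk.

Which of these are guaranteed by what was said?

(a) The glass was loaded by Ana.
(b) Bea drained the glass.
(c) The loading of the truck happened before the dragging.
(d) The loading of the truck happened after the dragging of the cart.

(d)

(a) Not entailed — Ana loaded the truck, not the glass; the glass belongs to the draining event.
(b) Not entailed — 'was draining' is progressive on an accomplishment; it does not entail the completed 'drained'.
(c) Not entailed — the narrative places the dragging before the loading, not after.
(d) Entailed — the narrative places the dragging before the loading.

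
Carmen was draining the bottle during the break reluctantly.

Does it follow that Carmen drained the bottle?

'was draining' is progressive; for an accomplishment like 'drain the bottle', it doesn't entail completion.

no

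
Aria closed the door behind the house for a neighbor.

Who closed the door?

'Aria' marks the agent of the closing event.

Aria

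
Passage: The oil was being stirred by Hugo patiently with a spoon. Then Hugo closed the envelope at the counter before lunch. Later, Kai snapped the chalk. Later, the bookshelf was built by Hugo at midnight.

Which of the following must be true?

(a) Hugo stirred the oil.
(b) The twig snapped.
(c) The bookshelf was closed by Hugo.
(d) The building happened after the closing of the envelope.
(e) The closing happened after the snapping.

(a) Entailed — 'stir' is an activity; 'was stirring' entails that some stirring happened, so 'stirred' holds.
(b) Not entailed — the chalk is what snapped, not the twig.
(c) Not entailed — Hugo closed the envelope, not the bookshelf; the bookshelf belongs to the building event.
(d) Entailed — the narrative places the closing before the building.
(e) Not entailed — the narrative places the closing before the snapping, not after.

(a), (d)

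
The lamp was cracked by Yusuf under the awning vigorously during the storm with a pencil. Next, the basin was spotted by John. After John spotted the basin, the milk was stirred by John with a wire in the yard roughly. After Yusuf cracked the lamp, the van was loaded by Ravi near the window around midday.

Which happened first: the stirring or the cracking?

the cracking

The connectives place the cracking before the stirring.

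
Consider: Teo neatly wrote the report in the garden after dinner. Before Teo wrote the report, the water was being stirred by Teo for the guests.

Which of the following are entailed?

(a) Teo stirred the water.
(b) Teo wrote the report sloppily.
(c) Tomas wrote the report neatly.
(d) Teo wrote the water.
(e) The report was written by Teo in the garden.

(a) Entailed — 'stir' is an activity; 'was stirring' entails that some stirring happened, so 'stirred' holds.
(b) Not entailed — 'sloppily' adds a manner not in (and inconsistent with) the original.
(c) Not entailed — the passage has Teo writing the report, not Tomas.
(d) Not entailed — Teo wrote the report, not the water; the water belongs to the stirring event.
(e) Entailed — this follows by dropping conjuncts from the writing event's description.

(a), (e)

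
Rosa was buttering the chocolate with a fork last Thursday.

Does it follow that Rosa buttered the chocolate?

'was buttering' is progressive; for an accomplishment like 'butter the chocolate', it doesn't entail completion.

no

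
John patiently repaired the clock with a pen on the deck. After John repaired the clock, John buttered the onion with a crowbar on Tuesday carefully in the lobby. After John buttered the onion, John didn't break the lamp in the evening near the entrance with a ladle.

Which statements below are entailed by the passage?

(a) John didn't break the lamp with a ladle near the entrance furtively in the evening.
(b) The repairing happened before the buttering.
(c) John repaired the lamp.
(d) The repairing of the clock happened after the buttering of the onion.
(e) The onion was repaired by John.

(a), (b)

(a) Entailed — under negation, adding a further restriction is entailed: if no such breaking event occurred, none occurred furtively either.
(b) Entailed — the narrative places the repairing before the buttering.
(c) Not entailed — John repaired the clock, not the lamp; the lamp belongs to the breaking event.
(d) Not entailed — the narrative places the repairing before the buttering, not after.
(e) Not entailed — John repaired the clock, not the onion; the onion belongs to the buttering event.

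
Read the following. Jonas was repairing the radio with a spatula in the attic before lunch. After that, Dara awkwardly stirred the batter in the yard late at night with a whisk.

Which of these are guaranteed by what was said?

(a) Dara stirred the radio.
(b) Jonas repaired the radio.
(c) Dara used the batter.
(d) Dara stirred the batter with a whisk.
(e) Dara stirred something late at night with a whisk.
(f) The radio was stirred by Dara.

(d), (e)

(a) Not entailed — Dara stirred the batter, not the radio; the radio belongs to the repairing event.
(b) Not entailed — 'was repairing' is progressive on an accomplishment; it does not entail the completed 'repaired'.
(c) Not entailed — the batter is the patient, not an instrument — Dara used a whisk.
(d) Entailed — every conjunct here is already in the original stirring event.
(e) Entailed — the original entails any weakening of itself; this just drops 'awkwardly', 'in the yard' and generalizes the patient.
(f) Not entailed — Dara stirred the batter, not the radio; the radio belongs to the repairing event.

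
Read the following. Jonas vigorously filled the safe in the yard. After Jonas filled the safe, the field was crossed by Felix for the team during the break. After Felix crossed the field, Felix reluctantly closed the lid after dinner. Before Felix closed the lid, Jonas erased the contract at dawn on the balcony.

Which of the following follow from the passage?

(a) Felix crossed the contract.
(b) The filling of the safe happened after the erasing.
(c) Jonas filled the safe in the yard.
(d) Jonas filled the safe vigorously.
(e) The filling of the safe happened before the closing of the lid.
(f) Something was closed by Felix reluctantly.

(a) Not entailed — Felix crossed the field, not the contract; the contract belongs to the erasing event.
(b) Not entailed — the narrative doesn't order the erasing relative to the filling.
(c) Entailed — dropping 'vigorously' leaves a sub-description the original still satisfies.
(d) Entailed — dropping 'in the yard' leaves a sub-description the original still satisfies.
(e) Entailed — the narrative places the filling before the closing.
(f) Entailed — this follows by dropping conjuncts from the closing event's description.

(c), (d), (e), (f)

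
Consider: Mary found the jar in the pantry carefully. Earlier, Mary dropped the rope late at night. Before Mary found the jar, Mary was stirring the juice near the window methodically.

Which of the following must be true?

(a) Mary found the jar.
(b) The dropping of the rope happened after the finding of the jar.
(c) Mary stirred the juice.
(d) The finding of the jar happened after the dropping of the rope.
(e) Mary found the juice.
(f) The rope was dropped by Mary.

(a), (c), (d), (f)

(a) Entailed — the original entails any weakening of itself; this just drops 'carefully', 'in the pantry'.
(b) Not entailed — the narrative places the dropping before the finding, not after.
(c) Entailed — 'stir' is an activity; 'was stirring' entails that some stirring happened, so 'stirred' holds.
(d) Entailed — the narrative places the dropping before the finding.
(e) Not entailed — Mary found the jar, not the juice; the juice belongs to the stirring event.
(f) Entailed — the original entails any weakening of itself; this just drops 'late at night'.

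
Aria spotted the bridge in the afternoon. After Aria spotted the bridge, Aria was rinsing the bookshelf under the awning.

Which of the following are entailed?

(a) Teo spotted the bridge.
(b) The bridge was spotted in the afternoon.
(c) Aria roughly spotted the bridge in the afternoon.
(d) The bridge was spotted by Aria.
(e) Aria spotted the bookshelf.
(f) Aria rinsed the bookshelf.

(a) Not entailed — the passage has Aria spotting the bridge, not Teo.
(b) Entailed — every conjunct here is already in the original spotting event.
(c) Not entailed — 'roughly' adds information not in the original event.
(d) Entailed — every conjunct here is already in the original spotting event.
(e) Not entailed — Aria spotted the bridge, not the bookshelf; the bookshelf belongs to the rinsing event.
(f) Entailed — 'rinse' is an activity; 'was rinsing' entails that some rinsing happened, so 'rinsed' holds.

(b), (d), (f)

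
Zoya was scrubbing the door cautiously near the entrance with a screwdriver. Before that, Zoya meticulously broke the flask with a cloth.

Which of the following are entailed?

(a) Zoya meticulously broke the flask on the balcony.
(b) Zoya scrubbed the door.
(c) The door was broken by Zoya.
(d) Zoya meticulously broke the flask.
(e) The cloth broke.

(b), (d)

(a) Not entailed — 'on the balcony' adds information not in the original event.
(b) Entailed — 'scrub' is an activity; 'was scrubbing' entails that some scrubbing happened, so 'scrubbed' holds.
(c) Not entailed — Zoya broke the flask, not the door; the door belongs to the scrubbing event.
(d) Entailed — the original entails any weakening of itself; this just drops 'with a cloth'.
(e) Not entailed — the flask is what broke, not the cloth.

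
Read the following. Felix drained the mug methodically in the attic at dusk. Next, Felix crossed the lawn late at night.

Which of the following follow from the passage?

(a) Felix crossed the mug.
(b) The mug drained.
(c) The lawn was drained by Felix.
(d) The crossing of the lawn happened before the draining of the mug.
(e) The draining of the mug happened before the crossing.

(a) Not entailed — Felix crossed the lawn, not the mug; the mug belongs to the draining event.
(b) Entailed — 'Felix drained the mug' is causative; it entails the inchoative 'the mug drained'.
(c) Not entailed — Felix drained the mug, not the lawn; the lawn belongs to the crossing event.
(d) Not entailed — the narrative places the draining before the crossing, not after.
(e) Entailed — the narrative places the draining before the crossing.

(b), (e)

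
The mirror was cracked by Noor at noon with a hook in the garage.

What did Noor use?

'with a hook' marks the instrument of the cracking event.

a hook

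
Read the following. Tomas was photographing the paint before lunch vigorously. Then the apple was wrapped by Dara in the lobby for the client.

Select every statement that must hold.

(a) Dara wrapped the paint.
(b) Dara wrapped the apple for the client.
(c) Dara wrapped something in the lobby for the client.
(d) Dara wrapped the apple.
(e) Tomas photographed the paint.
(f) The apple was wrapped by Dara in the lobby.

(a) Not entailed — Dara wrapped the apple, not the paint; the paint belongs to the photographing event.
(b) Entailed — this follows by dropping conjuncts from the wrapping event's description.
(c) Entailed — the original entails any weakening of itself; this just generalizes the patient.
(d) Entailed — the original entails any weakening of itself; this just drops 'for the client', 'in the lobby'.
(e) Not entailed — 'was photographing' is progressive on an accomplishment; it does not entail the completed 'photographed'.
(f) Entailed — this follows by dropping conjuncts from the wrapping event's description.

(b), (c), (d), (f)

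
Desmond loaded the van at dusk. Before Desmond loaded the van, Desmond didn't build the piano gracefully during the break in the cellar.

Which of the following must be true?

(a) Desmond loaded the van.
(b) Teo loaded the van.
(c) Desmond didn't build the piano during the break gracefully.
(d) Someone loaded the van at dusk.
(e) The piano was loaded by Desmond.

(a) Entailed — every conjunct here is already in the original loading event.
(b) Not entailed — the passage has Desmond loading the van, not Teo.
(c) Not entailed — dropping 'in the cellar' under negation is not valid — the original leaves open that Desmond built the piano some other way.
(d) Entailed — this follows by dropping conjuncts from the loading event's description.
(e) Not entailed — Desmond loaded the van, not the piano; the piano belongs to the building event.

(a), (d)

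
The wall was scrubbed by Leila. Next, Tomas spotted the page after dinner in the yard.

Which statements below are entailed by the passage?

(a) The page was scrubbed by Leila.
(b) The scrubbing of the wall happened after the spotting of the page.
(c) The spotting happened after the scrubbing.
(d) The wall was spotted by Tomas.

(c)

(a) Not entailed — Leila scrubbed the wall, not the page; the page belongs to the spotting event.
(b) Not entailed — the narrative places the scrubbing before the spotting, not after.
(c) Entailed — the narrative places the scrubbing before the spotting.
(d) Not entailed — Tomas spotted the page, not the wall; the wall belongs to the scrubbing event.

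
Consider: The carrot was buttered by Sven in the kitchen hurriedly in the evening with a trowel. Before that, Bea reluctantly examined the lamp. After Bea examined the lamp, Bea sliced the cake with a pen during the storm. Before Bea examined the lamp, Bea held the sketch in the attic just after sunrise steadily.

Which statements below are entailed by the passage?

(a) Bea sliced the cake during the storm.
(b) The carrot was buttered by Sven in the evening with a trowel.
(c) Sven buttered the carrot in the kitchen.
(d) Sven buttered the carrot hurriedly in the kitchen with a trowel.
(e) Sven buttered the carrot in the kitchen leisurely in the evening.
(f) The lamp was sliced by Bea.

(a), (b), (c), (d)

(a) Entailed — this follows by dropping conjuncts from the slicing event's description.
(b) Entailed — this follows by dropping conjuncts from the buttering event's description.
(c) Entailed — the original entails any weakening of itself; this just drops 'with a trowel', 'hurriedly', 'in the evening'.
(d) Entailed — this follows by dropping conjuncts from the buttering event's description.
(e) Not entailed — 'leisurely' adds a manner not in (and inconsistent with) the original.
(f) Not entailed — Bea sliced the cake, not the lamp; the lamp belongs to the examining event.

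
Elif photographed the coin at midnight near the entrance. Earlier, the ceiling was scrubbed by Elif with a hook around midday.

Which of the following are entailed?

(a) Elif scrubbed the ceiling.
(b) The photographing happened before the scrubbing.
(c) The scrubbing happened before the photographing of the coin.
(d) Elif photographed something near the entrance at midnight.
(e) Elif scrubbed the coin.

(a), (c), (d)

(a) Entailed — every conjunct here is already in the original scrubbing event.
(b) Not entailed — the narrative places the scrubbing before the photographing, not after.
(c) Entailed — the narrative places the scrubbing before the photographing.
(d) Entailed — the original entails any weakening of itself; this just generalizes the patient.
(e) Not entailed — Elif scrubbed the ceiling, not the coin; the coin belongs to the photographing event.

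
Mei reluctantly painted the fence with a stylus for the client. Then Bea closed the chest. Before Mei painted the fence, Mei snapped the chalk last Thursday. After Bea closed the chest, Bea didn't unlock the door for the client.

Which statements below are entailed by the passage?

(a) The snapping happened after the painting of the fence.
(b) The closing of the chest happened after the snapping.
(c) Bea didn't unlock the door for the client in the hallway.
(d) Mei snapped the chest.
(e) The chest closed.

(b), (c), (e)

(a) Not entailed — the narrative places the snapping before the painting, not after.
(b) Entailed — the narrative places the snapping before the closing.
(c) Entailed — under negation, adding a further restriction is entailed: if no such unlocking event occurred, none occurred in the hallway either.
(d) Not entailed — Mei snapped the chalk, not the chest; the chest belongs to the closing event.
(e) Entailed — 'Bea closed the chest' is causative; it entails the inchoative 'the chest closed'.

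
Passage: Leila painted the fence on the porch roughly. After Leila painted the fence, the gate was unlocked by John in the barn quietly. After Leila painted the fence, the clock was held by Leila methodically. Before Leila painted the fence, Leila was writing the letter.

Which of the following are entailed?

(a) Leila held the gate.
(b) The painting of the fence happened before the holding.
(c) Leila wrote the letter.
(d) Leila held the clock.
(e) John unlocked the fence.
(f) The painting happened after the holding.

(b), (d)

(a) Not entailed — Leila held the clock, not the gate; the gate belongs to the unlocking event.
(b) Entailed — the narrative places the painting before the holding.
(c) Not entailed — 'was writing' is progressive on an accomplishment; it does not entail the completed 'wrote'.
(d) Entailed — every conjunct here is already in the original holding event.
(e) Not entailed — John unlocked the gate, not the fence; the fence belongs to the painting event.
(f) Not entailed — the narrative places the painting before the holding, not after.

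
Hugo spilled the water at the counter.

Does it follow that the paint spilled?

no

Nothing is said about any paint; only the water is affected.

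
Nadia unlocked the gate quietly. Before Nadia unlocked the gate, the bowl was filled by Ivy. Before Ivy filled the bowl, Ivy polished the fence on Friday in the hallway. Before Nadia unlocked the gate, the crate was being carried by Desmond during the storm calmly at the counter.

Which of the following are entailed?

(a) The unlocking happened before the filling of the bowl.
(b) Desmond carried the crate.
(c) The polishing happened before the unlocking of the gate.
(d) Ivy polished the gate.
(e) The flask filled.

(a) Not entailed — the narrative places the filling before the unlocking, not after.
(b) Entailed — 'carry' is an activity; 'was carrying' entails that some carrying happened, so 'carried' holds.
(c) Entailed — the narrative places the polishing before the unlocking.
(d) Not entailed — Ivy polished the fence, not the gate; the gate belongs to the unlocking event.
(e) Not entailed — the bowl is what filled, not the flask.

(b), (c)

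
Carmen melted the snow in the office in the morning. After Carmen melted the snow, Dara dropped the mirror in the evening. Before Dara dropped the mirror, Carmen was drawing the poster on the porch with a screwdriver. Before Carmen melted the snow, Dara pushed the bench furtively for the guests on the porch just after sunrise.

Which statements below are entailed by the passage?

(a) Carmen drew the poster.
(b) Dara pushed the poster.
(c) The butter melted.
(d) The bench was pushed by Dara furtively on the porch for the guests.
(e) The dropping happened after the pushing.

(a) Not entailed — 'was drawing' is progressive on an accomplishment; it does not entail the completed 'drew'.
(b) Not entailed — Dara pushed the bench, not the poster; the poster belongs to the drawing event.
(c) Not entailed — the snow is what melted, not the butter.
(d) Entailed — this follows by dropping conjuncts from the pushing event's description.
(e) Entailed — the narrative places the pushing before the dropping.

(d), (e)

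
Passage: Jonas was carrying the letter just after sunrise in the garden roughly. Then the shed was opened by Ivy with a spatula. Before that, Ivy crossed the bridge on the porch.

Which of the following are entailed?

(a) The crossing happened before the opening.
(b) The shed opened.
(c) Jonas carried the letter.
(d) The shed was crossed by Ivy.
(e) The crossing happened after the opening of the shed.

(a) Entailed — the narrative places the crossing before the opening.
(b) Entailed — 'Ivy opened the shed' is causative; it entails the inchoative 'the shed opened'.
(c) Entailed — 'carry' is an activity; 'was carrying' entails that some carrying happened, so 'carried' holds.
(d) Not entailed — Ivy crossed the bridge, not the shed; the shed belongs to the opening event.
(e) Not entailed — the narrative places the crossing before the opening, not after.

(a), (b), (c)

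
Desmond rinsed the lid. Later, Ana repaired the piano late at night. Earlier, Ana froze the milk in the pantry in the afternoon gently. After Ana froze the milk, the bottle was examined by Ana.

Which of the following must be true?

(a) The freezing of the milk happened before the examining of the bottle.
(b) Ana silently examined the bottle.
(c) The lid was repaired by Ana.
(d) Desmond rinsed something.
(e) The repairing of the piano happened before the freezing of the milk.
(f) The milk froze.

(a), (d), (f)

(a) Entailed — the narrative places the freezing before the examining.
(b) Not entailed — 'silently' adds information not in the original event.
(c) Not entailed — Ana repaired the piano, not the lid; the lid belongs to the rinsing event.
(d) Entailed — this follows by dropping conjuncts from the rinsing event's description.
(e) Not entailed — the narrative places the freezing before the repairing, not after.
(f) Entailed — 'Ana froze the milk' is causative; it entails the inchoative 'the milk froze'.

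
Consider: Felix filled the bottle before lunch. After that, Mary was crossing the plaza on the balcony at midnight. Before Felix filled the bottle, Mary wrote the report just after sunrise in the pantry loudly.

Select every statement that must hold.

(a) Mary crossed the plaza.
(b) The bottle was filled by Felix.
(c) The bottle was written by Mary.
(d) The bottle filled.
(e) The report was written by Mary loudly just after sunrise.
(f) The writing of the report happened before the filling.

(b), (d), (e), (f)

(a) Not entailed — 'was crossing' is progressive on an accomplishment; it does not entail the completed 'crossed'.
(b) Entailed — the original entails any weakening of itself; this just drops 'before lunch'.
(c) Not entailed — Mary wrote the report, not the bottle; the bottle belongs to the filling event.
(d) Entailed — 'Felix filled the bottle' is causative; it entails the inchoative 'the bottle filled'.
(e) Entailed — this follows by dropping conjuncts from the writing event's description.
(f) Entailed — the narrative places the writing before the filling.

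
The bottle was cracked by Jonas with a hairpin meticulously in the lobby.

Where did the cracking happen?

in the lobby

'in the lobby' marks the location of the cracking event.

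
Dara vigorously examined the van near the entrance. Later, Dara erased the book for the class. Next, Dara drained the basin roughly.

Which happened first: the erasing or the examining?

The connectives place the examining before the erasing.

the examining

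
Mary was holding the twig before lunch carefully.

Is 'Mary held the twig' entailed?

yes

'hold' is atelic; if Mary was holding the twig, then Mary held the twig (for some time).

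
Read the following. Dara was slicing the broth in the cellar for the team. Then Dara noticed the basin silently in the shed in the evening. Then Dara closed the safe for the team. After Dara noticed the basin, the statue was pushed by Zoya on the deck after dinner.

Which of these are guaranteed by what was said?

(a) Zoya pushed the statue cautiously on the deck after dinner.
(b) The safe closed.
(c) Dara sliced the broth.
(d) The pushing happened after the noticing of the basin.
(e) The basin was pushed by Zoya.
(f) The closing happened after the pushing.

(a) Not entailed — 'cautiously' adds information not in the original event.
(b) Entailed — 'Dara closed the safe' is causative; it entails the inchoative 'the safe closed'.
(c) Not entailed — 'was slicing' is progressive on an accomplishment; it does not entail the completed 'sliced'.
(d) Entailed — the narrative places the noticing before the pushing.
(e) Not entailed — Zoya pushed the statue, not the basin; the basin belongs to the noticing event.
(f) Not entailed — the narrative doesn't order the pushing relative to the closing.

(b), (d)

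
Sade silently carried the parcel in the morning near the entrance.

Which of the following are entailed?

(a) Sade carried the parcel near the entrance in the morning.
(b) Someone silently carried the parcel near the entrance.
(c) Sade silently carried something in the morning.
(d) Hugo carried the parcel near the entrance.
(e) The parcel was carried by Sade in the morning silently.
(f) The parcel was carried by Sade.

(a), (b), (c), (e), (f)

(a) Entailed — the original entails any weakening of itself; this just drops 'silently'.
(b) Entailed — dropping 'in the morning' and generalizing the agent leaves a sub-description the original still satisfies.
(c) Entailed — every conjunct here is already in the original carrying event.
(d) Not entailed — the passage has Sade carrying the parcel, not Hugo.
(e) Entailed — every conjunct here is already in the original carrying event.
(f) Entailed — dropping 'silently', 'near the entrance', 'in the morning' leaves a sub-description the original still satisfies.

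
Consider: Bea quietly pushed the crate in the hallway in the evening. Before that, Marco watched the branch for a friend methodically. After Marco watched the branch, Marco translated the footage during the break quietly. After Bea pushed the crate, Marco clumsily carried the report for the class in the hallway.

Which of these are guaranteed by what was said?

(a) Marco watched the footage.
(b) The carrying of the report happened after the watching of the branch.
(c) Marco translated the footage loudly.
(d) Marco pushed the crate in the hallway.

(a) Not entailed — Marco watched the branch, not the footage; the footage belongs to the translating event.
(b) Entailed — the narrative places the watching before the carrying.
(c) Not entailed — 'loudly' adds a manner not in (and inconsistent with) the original.
(d) Not entailed — the passage has Bea pushing the crate, not Marco.

(b)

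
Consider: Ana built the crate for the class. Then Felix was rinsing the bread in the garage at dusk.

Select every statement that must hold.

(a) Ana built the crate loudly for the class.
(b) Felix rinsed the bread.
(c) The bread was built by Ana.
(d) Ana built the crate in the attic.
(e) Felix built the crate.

(b)

(a) Not entailed — 'loudly' adds information not in the original event.
(b) Entailed — 'rinse' is an activity; 'was rinsing' entails that some rinsing happened, so 'rinsed' holds.
(c) Not entailed — Ana built the crate, not the bread; the bread belongs to the rinsing event.
(d) Not entailed — 'in the attic' adds information not in the original event.
(e) Not entailed — the passage has Ana building the crate, not Felix.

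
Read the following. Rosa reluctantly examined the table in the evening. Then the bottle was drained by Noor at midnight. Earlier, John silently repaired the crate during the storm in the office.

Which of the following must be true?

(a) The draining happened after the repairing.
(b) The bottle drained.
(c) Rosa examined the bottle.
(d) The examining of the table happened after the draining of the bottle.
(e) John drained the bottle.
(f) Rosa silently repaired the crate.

(a) Entailed — the narrative places the repairing before the draining.
(b) Entailed — 'Noor drained the bottle' is causative; it entails the inchoative 'the bottle drained'.
(c) Not entailed — Rosa examined the table, not the bottle; the bottle belongs to the draining event.
(d) Not entailed — the narrative places the examining before the draining, not after.
(e) Not entailed — the passage has Noor draining the bottle, not John.
(f) Not entailed — the passage has John repairing the crate, not Rosa.

(a), (b)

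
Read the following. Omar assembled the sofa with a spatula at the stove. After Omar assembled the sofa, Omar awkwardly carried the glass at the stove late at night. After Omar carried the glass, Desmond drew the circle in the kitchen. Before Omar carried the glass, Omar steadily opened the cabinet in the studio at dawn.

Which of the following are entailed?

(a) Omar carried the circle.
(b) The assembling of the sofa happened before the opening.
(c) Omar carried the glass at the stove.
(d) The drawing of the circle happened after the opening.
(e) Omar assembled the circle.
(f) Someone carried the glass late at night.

(a) Not entailed — Omar carried the glass, not the circle; the circle belongs to the drawing event.
(b) Not entailed — the narrative doesn't order the assembling relative to the opening.
(c) Entailed — every conjunct here is already in the original carrying event.
(d) Entailed — the narrative places the opening before the drawing.
(e) Not entailed — Omar assembled the sofa, not the circle; the circle belongs to the drawing event.
(f) Entailed — the original entails any weakening of itself; this just drops 'awkwardly', 'at the stove' and generalizes the agent.

(c), (d), (f)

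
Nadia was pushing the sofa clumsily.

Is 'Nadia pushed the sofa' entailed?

yes

'push' is atelic; if Nadia was pushing the sofa, then Nadia pushed the sofa (for some time).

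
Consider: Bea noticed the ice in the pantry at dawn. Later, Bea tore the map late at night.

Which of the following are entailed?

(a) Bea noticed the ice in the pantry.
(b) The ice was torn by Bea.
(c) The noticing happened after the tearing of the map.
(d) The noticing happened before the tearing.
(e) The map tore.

(a) Entailed — every conjunct here is already in the original noticing event.
(b) Not entailed — Bea tore the map, not the ice; the ice belongs to the noticing event.
(c) Not entailed — the narrative places the noticing before the tearing, not after.
(d) Entailed — the narrative places the noticing before the tearing.
(e) Entailed — 'Bea tore the map' is causative; it entails the inchoative 'the map tore'.

(a), (d), (e)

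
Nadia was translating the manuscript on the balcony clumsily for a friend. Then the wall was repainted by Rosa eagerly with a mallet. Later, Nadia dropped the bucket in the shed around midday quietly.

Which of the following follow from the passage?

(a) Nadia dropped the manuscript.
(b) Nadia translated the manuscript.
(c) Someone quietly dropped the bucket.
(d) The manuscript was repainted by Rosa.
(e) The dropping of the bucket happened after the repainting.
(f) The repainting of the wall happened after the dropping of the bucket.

(c), (e)

(a) Not entailed — Nadia dropped the bucket, not the manuscript; the manuscript belongs to the translating event.
(b) Not entailed — 'was translating' is progressive on an accomplishment; it does not entail the completed 'translated'.
(c) Entailed — the original entails any weakening of itself; this just drops 'around midday', 'in the shed' and generalizes the agent.
(d) Not entailed — Rosa repainted the wall, not the manuscript; the manuscript belongs to the translating event.
(e) Entailed — the narrative places the repainting before the dropping.
(f) Not entailed — the narrative places the repainting before the dropping, not after.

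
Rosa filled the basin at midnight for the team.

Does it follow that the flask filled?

Nothing is said about any flask; only the basin is affected.

no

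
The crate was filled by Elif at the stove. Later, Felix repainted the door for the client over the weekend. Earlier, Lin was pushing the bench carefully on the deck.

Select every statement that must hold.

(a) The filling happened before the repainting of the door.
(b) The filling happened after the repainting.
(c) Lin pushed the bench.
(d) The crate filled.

(a), (c), (d)

(a) Entailed — the narrative places the filling before the repainting.
(b) Not entailed — the narrative places the filling before the repainting, not after.
(c) Entailed — 'push' is an activity; 'was pushing' entails that some pushing happened, so 'pushed' holds.
(d) Entailed — 'Elif filled the crate' is causative; it entails the inchoative 'the crate filled'.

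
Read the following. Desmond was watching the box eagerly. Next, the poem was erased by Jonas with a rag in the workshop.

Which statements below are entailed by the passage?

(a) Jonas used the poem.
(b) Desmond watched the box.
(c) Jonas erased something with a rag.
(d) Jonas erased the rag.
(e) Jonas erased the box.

(a) Not entailed — the poem is the patient, not an instrument — Jonas used a rag.
(b) Entailed — 'watch' is an activity; 'was watching' entails that some watching happened, so 'watched' holds.
(c) Entailed — every conjunct here is already in the original erasing event.
(d) Not entailed — the rag is the instrument, not what was erased.
(e) Not entailed — Jonas erased the poem, not the box; the box belongs to the watching event.

(b), (c)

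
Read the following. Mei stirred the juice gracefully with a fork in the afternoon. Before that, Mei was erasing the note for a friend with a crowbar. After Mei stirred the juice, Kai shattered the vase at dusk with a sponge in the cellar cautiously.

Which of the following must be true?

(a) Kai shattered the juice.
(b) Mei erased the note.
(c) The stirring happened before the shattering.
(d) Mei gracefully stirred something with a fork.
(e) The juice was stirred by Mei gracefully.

(c), (d), (e)

(a) Not entailed — Kai shattered the vase, not the juice; the juice belongs to the stirring event.
(b) Not entailed — 'was erasing' is progressive on an accomplishment; it does not entail the completed 'erased'.
(c) Entailed — the narrative places the stirring before the shattering.
(d) Entailed — this follows by dropping conjuncts from the stirring event's description.
(e) Entailed — every conjunct here is already in the original stirring event.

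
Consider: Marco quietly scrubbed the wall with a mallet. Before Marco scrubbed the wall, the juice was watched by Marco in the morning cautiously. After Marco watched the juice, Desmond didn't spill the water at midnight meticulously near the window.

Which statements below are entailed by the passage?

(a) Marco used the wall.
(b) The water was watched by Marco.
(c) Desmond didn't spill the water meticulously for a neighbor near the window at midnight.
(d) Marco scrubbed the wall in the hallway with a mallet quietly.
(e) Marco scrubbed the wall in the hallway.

(a) Not entailed — the wall is the patient, not an instrument — Marco used a mallet.
(b) Not entailed — Marco watched the juice, not the water; the water belongs to the spilling event.
(c) Entailed — under negation, adding a further restriction is entailed: if no such spilling event occurred, none occurred for a neighbor either.
(d) Not entailed — 'in the hallway' adds information not in the original event.
(e) Not entailed — 'in the hallway' adds information not in the original event.

(c)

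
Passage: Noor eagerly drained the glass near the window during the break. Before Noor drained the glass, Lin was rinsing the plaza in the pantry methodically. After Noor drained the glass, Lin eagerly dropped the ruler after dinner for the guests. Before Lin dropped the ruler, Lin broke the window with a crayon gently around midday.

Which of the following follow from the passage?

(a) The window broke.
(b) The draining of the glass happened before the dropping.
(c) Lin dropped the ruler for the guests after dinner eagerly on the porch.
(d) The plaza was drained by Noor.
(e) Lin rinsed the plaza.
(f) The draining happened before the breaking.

(a), (b), (e)

(a) Entailed — 'Lin broke the window' is causative; it entails the inchoative 'the window broke'.
(b) Entailed — the narrative places the draining before the dropping.
(c) Not entailed — 'on the porch' adds information not in the original event.
(d) Not entailed — Noor drained the glass, not the plaza; the plaza belongs to the rinsing event.
(e) Entailed — 'rinse' is an activity; 'was rinsing' entails that some rinsing happened, so 'rinsed' holds.
(f) Not entailed — the narrative doesn't order the draining relative to the breaking.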